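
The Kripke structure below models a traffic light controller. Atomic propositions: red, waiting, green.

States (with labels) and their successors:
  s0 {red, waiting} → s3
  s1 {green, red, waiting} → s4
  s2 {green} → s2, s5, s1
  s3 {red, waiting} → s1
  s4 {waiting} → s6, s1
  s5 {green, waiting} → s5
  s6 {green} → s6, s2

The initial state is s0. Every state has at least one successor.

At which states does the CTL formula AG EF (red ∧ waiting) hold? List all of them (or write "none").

none

States satisfying EF (red ∧ waiting): {s0, s1, s2, s3, s4, s6}.
States satisfying AG EF (red ∧ waiting): ∅.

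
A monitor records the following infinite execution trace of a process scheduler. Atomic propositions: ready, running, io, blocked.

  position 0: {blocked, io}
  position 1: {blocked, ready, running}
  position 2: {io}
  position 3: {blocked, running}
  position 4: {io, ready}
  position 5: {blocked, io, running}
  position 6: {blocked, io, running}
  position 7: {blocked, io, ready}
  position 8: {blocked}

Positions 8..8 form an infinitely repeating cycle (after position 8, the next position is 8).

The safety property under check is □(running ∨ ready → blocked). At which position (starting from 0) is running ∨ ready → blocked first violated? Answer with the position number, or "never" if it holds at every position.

Check running ∨ ready → blocked at each position in order: 0 ✓, 1 ✓, 2 ✓, 3 ✓.
At position 4 the labels are {io, ready}, so running ∨ ready → blocked is false there. This is the first violation.

4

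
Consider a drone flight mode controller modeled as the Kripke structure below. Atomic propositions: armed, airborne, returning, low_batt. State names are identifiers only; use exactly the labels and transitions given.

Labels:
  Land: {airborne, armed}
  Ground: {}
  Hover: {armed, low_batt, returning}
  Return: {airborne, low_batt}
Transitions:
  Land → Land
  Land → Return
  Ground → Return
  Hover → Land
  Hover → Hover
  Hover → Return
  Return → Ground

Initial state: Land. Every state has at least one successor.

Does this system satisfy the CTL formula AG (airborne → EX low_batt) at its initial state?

Violated

States satisfying airborne → EX low_batt: {Land, Ground, Hover}.
States satisfying AG (airborne → EX low_batt): ∅.
Return is reachable from Land and violates airborne → EX low_batt, so AG fails at Land.
Land ∉ Sat(AG (airborne → EX low_batt)).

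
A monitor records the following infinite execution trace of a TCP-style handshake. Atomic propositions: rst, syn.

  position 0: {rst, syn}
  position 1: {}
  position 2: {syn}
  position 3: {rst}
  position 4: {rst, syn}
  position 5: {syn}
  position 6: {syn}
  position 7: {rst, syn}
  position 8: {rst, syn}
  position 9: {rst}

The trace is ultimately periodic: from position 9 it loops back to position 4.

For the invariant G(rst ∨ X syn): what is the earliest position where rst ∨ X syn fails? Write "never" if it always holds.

Check rst ∨ X syn at each position in order: 0 ✓, 1 ✓.
At position 2 the labels are {syn} and the next position 3 has {rst}, so rst ∨ X syn is false there. This is the first violation.

2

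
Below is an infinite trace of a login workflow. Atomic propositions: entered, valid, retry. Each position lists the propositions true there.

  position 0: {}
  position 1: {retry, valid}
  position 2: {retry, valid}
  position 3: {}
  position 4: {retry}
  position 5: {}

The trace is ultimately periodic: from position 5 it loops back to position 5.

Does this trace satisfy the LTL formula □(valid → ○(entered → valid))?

valid → ○(entered → valid) holds at every position 0..5, and those are all positions ever visited, so □(valid → ○(entered → valid)) holds.
Positions where valid holds: 1, 2.
Check ○(entered → valid) at each: 1→ok, 2→ok.

Holds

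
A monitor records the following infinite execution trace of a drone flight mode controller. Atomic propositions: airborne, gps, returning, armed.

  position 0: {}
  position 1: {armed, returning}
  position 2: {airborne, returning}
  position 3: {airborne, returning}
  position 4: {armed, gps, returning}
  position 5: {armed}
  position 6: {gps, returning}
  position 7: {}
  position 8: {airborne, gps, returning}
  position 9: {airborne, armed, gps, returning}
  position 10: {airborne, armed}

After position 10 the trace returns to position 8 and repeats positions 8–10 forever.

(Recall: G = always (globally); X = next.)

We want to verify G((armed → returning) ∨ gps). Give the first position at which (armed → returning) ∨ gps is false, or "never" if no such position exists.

5

Check (armed → returning) ∨ gps at each position in order: 0 ✓, 1 ✓, 2 ✓, 3 ✓, 4 ✓.
At position 5 the labels are {armed}, so (armed → returning) ∨ gps is false there. This is the first violation.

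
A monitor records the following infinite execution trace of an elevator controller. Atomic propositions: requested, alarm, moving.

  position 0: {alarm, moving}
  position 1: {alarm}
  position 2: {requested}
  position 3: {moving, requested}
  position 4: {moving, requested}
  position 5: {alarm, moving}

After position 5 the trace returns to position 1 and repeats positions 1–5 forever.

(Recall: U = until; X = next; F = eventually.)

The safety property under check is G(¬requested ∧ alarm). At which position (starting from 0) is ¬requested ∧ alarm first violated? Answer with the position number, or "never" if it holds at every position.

2

Check ¬requested ∧ alarm at each position in order: 0 ✓, 1 ✓.
At position 2 the labels are {requested}, so ¬requested ∧ alarm is false there. This is the first violation.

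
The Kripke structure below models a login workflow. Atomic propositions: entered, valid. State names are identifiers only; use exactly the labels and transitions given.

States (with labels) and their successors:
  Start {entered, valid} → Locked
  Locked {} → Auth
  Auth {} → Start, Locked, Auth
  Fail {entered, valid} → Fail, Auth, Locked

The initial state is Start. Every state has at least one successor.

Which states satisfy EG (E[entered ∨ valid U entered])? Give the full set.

States satisfying E[entered ∨ valid U entered]: {Start, Fail}.
States satisfying EG (E[entered ∨ valid U entered]): {Fail}.

{Fail}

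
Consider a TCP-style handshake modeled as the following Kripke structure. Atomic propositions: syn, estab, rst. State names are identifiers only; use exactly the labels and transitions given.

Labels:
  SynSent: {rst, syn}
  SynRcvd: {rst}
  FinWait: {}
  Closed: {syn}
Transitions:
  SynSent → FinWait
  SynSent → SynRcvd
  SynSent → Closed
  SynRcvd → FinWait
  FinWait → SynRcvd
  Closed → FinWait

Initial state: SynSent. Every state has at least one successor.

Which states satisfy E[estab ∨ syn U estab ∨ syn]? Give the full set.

{SynSent, Closed}

States satisfying estab ∨ syn: {SynSent, Closed}.
States satisfying E[estab ∨ syn U estab ∨ syn]: {SynSent, Closed}.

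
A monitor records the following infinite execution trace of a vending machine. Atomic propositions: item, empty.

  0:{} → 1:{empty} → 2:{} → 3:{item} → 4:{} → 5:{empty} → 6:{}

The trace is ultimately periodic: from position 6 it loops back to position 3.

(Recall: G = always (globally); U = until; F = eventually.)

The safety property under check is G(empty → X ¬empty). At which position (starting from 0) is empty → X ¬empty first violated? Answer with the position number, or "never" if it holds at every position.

never

empty → X ¬empty holds at every position 0..6, and those are all the positions the trace ever visits, so the invariant G(empty → X ¬empty) is never violated.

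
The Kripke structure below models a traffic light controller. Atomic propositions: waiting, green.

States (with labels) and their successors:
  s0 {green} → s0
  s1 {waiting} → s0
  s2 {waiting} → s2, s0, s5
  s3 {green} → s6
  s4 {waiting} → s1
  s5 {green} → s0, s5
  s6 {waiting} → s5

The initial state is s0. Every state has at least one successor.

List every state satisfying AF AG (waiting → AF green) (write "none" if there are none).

States satisfying AG (waiting → AF green): {s0, s1, s3, s4, s5, s6}.
States satisfying AF AG (waiting → AF green): {s0, s1, s3, s4, s5, s6}.

{s0, s1, s3, s4, s5, s6}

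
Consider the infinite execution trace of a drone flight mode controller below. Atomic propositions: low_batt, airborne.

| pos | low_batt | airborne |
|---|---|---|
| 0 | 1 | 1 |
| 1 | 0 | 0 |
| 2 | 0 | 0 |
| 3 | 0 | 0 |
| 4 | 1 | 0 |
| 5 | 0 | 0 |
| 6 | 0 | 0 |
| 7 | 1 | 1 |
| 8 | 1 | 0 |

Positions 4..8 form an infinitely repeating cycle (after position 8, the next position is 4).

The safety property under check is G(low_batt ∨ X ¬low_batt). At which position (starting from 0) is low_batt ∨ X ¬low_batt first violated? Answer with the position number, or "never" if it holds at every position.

Check low_batt ∨ X ¬low_batt at each position in order: 0 ✓, 1 ✓, 2 ✓.
At position 3 the labels are {} and the next position 4 has {low_batt}, so low_batt ∨ X ¬low_batt is false there. This is the first violation.

3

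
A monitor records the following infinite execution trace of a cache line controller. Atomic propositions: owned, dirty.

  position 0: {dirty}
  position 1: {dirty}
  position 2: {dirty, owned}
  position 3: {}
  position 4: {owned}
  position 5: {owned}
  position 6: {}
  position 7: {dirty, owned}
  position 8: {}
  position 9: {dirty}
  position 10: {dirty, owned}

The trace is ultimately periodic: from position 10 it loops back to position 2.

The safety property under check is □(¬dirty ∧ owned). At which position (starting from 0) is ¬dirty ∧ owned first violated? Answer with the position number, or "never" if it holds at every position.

At position 0 the labels are {dirty}, so ¬dirty ∧ owned is false there. This is the first violation.

0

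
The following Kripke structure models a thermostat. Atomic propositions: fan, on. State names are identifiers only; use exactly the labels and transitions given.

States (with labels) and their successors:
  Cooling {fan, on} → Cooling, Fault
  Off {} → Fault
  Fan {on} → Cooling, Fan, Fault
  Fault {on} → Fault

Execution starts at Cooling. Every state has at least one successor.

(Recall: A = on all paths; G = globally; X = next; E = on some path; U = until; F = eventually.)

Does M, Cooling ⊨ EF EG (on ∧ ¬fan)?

States satisfying EG (on ∧ ¬fan): {Fan, Fault}.
States satisfying EF EG (on ∧ ¬fan): {Cooling, Off, Fan, Fault}.
Some path from Cooling reaches a state where EG (on ∧ ¬fan) holds.
Cooling ∈ Sat(EF EG (on ∧ ¬fan)).

Satisfied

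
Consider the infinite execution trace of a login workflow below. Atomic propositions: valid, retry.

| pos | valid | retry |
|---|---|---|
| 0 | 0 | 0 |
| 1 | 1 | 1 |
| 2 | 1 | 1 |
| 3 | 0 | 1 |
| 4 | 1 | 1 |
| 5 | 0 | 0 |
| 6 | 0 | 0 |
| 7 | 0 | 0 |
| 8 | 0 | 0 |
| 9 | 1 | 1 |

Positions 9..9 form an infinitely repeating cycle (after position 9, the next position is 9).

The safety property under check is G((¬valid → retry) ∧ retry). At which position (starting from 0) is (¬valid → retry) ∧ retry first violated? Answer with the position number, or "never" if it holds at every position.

0

At position 0 the labels are {}, so (¬valid → retry) ∧ retry is false there. This is the first violation.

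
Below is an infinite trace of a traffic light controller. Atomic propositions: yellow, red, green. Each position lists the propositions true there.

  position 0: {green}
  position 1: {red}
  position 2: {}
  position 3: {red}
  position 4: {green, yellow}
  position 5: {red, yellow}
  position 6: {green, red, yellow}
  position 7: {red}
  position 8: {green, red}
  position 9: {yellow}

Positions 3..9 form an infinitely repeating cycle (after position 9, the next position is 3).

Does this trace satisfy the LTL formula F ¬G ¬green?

Holds

¬G ¬green holds at position 0, which is reachable from 0, so F ¬G ¬green holds.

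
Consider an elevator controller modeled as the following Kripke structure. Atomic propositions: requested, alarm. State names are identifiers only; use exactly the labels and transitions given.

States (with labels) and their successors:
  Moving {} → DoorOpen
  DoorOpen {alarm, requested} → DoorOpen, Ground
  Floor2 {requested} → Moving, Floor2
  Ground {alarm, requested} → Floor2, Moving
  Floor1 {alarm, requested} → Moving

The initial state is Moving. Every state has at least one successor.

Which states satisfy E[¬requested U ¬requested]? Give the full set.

{Moving}

States satisfying ¬requested: {Moving}.
States satisfying E[¬requested U ¬requested]: {Moving}.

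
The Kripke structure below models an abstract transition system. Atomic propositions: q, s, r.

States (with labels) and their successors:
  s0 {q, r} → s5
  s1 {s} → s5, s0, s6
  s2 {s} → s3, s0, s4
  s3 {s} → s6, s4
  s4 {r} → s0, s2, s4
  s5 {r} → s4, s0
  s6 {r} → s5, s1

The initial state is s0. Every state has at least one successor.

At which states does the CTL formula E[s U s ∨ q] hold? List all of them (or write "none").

States satisfying s: {s1, s2, s3}.
States satisfying s ∨ q: {s0, s1, s2, s3}.
States satisfying E[s U s ∨ q]: {s0, s1, s2, s3}.

{s0, s1, s2, s3}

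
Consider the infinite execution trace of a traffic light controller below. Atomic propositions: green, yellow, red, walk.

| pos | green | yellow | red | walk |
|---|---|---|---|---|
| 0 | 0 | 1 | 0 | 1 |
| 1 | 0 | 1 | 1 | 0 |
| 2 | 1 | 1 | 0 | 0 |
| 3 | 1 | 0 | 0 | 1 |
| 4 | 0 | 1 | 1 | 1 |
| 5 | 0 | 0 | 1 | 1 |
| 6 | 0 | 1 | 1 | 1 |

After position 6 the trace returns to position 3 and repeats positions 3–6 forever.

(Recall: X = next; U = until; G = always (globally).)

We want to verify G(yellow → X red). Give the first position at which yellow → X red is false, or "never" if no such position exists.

Check yellow → X red at each position in order: 0 ✓.
At position 1 the labels are {red, yellow} and the next position 2 has {green, yellow}, so yellow → X red is false there. This is the first violation.

1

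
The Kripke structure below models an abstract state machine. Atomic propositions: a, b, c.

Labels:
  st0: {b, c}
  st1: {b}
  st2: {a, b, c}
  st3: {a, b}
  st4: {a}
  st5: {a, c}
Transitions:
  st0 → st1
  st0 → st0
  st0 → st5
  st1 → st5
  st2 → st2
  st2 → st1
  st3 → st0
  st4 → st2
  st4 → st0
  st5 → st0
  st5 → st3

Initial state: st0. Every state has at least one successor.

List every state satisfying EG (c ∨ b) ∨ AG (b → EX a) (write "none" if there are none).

{st0, st1, st2, st3, st5}

States satisfying c ∨ b: {st0, st1, st2, st3, st5}.
States satisfying EG (c ∨ b): {st0, st1, st2, st3, st5}.
States satisfying b → EX a: {st0, st1, st2, st4, st5}.
States satisfying AG (b → EX a): ∅.
States satisfying EG (c ∨ b) ∨ AG (b → EX a): {st0, st1, st2, st3, st5}.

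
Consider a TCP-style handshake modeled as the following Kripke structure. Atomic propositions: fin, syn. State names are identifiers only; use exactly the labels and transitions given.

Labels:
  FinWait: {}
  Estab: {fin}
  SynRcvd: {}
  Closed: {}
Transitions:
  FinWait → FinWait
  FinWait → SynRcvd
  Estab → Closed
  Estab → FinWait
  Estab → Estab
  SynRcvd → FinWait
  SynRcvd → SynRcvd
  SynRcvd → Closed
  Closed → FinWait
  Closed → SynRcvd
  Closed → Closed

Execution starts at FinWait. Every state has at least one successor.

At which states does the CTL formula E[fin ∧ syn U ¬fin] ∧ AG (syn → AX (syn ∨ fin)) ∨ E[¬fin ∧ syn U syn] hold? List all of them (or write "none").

{FinWait, SynRcvd, Closed}

States satisfying fin ∧ syn: ∅.
States satisfying ¬fin: {FinWait, SynRcvd, Closed}.
States satisfying E[fin ∧ syn U ¬fin]: {FinWait, SynRcvd, Closed}.
States satisfying syn → AX (syn ∨ fin): {FinWait, Estab, SynRcvd, Closed}.
States satisfying AG (syn → AX (syn ∨ fin)): {FinWait, Estab, SynRcvd, Closed}.
States satisfying E[fin ∧ syn U ¬fin] ∧ AG (syn → AX (syn ∨ fin)): {FinWait, SynRcvd, Closed}.
States satisfying ¬fin ∧ syn: ∅.
States satisfying syn: ∅.
States satisfying E[¬fin ∧ syn U syn]: ∅.
States satisfying E[fin ∧ syn U ¬fin] ∧ AG (syn → AX (syn ∨ fin)) ∨ E[¬fin ∧ syn U syn]: {FinWait, SynRcvd, Closed}.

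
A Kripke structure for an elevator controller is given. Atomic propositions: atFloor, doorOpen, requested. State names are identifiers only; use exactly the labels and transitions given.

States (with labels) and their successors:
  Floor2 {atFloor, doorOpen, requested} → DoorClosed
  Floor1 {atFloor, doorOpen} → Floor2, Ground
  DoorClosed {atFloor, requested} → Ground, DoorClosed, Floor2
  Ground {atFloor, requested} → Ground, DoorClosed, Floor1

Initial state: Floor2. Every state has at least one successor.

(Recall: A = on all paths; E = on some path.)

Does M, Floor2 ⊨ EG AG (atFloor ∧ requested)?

Violated

States satisfying AG (atFloor ∧ requested): ∅.
States satisfying EG AG (atFloor ∧ requested): ∅.
No suitable path/successor from Floor2 witnesses the formula.
Floor2 ∉ Sat(EG AG (atFloor ∧ requested)).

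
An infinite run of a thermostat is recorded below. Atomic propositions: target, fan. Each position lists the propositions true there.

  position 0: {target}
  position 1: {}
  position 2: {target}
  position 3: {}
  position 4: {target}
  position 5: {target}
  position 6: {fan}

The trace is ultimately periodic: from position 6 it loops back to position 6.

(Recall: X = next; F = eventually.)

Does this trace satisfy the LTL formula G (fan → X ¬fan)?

Does not hold

fan → X ¬fan must hold at every position from 0 onward. It fails at position 6, so G (fan → X ¬fan) is false.
Positions where fan holds: 6.
Check X ¬fan at each: 6→fails.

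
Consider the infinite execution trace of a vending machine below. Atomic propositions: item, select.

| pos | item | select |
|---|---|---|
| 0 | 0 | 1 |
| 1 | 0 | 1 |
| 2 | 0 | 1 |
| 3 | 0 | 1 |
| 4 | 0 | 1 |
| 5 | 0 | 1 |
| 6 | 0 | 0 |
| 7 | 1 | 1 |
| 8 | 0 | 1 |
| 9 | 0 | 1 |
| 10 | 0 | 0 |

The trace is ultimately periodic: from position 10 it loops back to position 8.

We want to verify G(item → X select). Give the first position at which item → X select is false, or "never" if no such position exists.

item → X select holds at every position 0..10, and those are all the positions the trace ever visits, so the invariant G(item → X select) is never violated.

never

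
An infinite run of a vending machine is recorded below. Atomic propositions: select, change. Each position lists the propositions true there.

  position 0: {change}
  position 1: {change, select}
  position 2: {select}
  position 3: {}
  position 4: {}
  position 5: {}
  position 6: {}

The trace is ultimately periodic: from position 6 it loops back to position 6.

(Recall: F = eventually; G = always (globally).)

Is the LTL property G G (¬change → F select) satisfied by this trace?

Does not hold

G (¬change → F select) must hold at every position from 0 onward. It fails at position 0, so G G (¬change → F select) is false.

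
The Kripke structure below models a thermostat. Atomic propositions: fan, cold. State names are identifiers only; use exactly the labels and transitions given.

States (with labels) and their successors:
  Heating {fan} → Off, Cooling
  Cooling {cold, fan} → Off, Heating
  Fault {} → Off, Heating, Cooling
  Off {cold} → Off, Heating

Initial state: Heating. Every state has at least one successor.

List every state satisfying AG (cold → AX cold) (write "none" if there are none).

States satisfying cold → AX cold: {Heating, Fault}.
States satisfying AG (cold → AX cold): ∅.

none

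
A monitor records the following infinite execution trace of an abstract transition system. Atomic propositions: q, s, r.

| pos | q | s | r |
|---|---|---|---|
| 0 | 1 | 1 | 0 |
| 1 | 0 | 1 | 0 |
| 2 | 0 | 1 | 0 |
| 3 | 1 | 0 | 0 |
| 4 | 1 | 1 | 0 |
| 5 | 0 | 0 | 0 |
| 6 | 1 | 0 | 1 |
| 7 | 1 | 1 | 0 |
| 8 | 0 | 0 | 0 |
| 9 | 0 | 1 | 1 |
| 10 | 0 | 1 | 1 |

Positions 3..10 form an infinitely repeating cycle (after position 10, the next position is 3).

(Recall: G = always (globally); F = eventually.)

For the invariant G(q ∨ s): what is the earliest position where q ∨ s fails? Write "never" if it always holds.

5

Check q ∨ s at each position in order: 0 ✓, 1 ✓, 2 ✓, 3 ✓, 4 ✓.
At position 5 the labels are {}, so q ∨ s is false there. This is the first violation.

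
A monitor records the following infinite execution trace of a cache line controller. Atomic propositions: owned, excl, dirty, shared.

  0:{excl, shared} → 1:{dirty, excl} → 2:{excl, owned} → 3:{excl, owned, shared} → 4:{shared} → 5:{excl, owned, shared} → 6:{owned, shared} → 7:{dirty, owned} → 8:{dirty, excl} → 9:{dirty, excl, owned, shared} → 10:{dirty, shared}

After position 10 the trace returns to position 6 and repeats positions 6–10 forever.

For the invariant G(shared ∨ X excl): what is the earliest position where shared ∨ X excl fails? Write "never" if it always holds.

shared ∨ X excl holds at every position 0..10, and those are all the positions the trace ever visits, so the invariant G(shared ∨ X excl) is never violated.

never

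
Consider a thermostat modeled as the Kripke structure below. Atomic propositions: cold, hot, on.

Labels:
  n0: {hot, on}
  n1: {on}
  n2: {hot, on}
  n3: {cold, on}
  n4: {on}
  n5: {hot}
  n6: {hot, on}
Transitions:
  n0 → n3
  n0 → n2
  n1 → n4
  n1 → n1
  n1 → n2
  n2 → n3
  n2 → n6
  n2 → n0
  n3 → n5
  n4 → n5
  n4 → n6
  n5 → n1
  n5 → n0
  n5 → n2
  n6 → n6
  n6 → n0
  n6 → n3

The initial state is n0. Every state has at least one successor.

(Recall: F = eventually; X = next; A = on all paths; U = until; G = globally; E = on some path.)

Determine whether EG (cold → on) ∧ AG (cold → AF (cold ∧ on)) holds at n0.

Yes

States satisfying cold → on: {n0, n1, n2, n3, n4, n5, n6}.
States satisfying EG (cold → on): {n0, n1, n2, n3, n4, n5, n6}.
States satisfying cold → AF (cold ∧ on): {n0, n1, n2, n3, n4, n5, n6}.
States satisfying AG (cold → AF (cold ∧ on)): {n0, n1, n2, n3, n4, n5, n6}.
States satisfying EG (cold → on) ∧ AG (cold → AF (cold ∧ on)): {n0, n1, n2, n3, n4, n5, n6}.
n0 ∈ Sat(EG (cold → on) ∧ AG (cold → AF (cold ∧ on))).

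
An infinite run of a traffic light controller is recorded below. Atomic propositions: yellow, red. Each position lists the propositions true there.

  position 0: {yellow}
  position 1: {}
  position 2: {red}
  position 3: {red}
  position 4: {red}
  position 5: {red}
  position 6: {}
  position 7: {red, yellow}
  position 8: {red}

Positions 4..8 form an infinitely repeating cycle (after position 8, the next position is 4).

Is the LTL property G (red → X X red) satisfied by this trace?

Does not hold

red → X X red must hold at every position from 0 onward. It fails at position 4, so G (red → X X red) is false.
Positions where red holds: 2, 3, 4, 5, 7, 8.
Check X X red at each: 2→ok, 3→ok, 4→fails, 5→ok, 7→ok, 8→ok.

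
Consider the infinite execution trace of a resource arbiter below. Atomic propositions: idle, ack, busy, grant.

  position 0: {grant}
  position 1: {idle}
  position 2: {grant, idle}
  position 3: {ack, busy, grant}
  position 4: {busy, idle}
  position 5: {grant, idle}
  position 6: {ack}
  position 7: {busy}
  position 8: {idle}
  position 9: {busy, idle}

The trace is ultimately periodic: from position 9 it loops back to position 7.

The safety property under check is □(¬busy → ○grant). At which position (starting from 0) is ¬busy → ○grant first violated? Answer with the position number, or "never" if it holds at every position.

At position 0 the labels are {grant} and the next position 1 has {idle}, so ¬busy → ○grant is false there. This is the first violation.

0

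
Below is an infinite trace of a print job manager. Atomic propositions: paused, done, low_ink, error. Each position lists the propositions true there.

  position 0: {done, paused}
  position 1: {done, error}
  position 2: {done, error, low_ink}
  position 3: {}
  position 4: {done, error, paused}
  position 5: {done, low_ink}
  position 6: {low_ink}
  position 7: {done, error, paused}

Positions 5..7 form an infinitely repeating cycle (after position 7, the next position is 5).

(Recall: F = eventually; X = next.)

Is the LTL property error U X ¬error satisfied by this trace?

No

Walking from position 0: at position 0, X ¬error has not yet held and error fails, so error U X ¬error is false.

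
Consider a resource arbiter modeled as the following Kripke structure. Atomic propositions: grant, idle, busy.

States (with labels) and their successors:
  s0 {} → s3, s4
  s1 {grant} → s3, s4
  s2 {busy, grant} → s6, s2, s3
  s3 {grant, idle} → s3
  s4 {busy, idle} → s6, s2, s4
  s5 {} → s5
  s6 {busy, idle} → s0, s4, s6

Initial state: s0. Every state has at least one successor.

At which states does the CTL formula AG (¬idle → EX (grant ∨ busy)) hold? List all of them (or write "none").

{s0, s1, s2, s3, s4, s6}

States satisfying ¬idle → EX (grant ∨ busy): {s0, s1, s2, s3, s4, s6}.
States satisfying AG (¬idle → EX (grant ∨ busy)): {s0, s1, s2, s3, s4, s6}.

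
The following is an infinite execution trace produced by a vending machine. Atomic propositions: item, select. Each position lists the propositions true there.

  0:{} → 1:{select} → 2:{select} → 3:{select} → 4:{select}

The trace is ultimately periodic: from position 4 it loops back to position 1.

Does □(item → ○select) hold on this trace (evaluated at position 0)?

item → ○select holds at every position 0..4, and those are all positions ever visited, so □(item → ○select) holds.

Satisfied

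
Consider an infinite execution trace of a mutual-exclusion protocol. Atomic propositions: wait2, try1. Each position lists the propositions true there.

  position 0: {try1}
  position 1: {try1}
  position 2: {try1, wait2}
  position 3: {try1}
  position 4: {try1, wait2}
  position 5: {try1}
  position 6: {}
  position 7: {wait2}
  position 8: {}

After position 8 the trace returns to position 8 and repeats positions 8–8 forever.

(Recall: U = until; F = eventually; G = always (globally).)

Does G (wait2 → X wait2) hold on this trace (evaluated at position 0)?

Violated

wait2 → X wait2 must hold at every position from 0 onward. It fails at position 2, so G (wait2 → X wait2) is false.
Positions where wait2 holds: 2, 4, 7.
Check X wait2 at each: 2→fails, 4→fails, 7→fails.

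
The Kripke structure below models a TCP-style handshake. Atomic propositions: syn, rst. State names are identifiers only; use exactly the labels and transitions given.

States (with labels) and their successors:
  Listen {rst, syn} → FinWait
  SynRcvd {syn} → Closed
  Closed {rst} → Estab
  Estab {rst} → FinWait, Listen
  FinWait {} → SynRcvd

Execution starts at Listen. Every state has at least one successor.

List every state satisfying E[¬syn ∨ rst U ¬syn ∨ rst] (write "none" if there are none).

{Listen, Closed, Estab, FinWait}

States satisfying ¬syn ∨ rst: {Listen, Closed, Estab, FinWait}.
States satisfying E[¬syn ∨ rst U ¬syn ∨ rst]: {Listen, Closed, Estab, FinWait}.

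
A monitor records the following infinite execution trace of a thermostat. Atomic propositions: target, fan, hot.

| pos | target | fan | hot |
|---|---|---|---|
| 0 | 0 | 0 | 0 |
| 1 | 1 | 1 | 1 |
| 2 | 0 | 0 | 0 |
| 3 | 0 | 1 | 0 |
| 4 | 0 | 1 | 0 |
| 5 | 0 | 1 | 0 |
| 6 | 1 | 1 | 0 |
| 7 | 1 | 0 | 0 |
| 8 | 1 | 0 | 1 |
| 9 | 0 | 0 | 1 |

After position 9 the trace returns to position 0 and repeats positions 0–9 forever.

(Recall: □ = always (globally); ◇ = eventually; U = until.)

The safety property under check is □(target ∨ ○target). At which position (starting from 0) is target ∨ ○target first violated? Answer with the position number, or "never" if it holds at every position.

Check target ∨ ○target at each position in order: 0 ✓, 1 ✓.
At position 2 the labels are {} and the next position 3 has {fan}, so target ∨ ○target is false there. This is the first violation.

2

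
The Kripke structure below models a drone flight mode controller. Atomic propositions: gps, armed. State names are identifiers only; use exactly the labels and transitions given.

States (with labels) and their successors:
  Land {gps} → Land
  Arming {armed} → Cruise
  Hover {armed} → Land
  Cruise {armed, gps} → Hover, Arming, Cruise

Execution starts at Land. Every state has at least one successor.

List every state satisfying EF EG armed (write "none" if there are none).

States satisfying EG armed: {Arming, Cruise}.
States satisfying EF EG armed: {Arming, Cruise}.

{Arming, Cruise}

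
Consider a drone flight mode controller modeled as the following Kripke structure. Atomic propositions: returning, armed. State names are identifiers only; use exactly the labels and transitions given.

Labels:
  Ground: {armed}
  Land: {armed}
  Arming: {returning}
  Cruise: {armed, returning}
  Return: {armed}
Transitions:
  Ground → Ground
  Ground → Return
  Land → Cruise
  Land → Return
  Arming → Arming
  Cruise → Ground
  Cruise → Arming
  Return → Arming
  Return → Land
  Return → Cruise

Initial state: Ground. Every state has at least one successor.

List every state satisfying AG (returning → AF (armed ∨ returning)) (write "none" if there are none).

States satisfying returning → AF (armed ∨ returning): {Ground, Land, Arming, Cruise, Return}.
States satisfying AG (returning → AF (armed ∨ returning)): {Ground, Land, Arming, Cruise, Return}.

{Ground, Land, Arming, Cruise, Return}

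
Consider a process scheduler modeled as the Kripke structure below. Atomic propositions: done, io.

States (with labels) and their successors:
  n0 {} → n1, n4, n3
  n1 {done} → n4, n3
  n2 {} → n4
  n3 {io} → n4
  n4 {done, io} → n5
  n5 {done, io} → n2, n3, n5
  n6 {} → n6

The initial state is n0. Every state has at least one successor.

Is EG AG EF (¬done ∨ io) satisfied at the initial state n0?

Satisfied

States satisfying AG EF (¬done ∨ io): {n0, n1, n2, n3, n4, n5, n6}.
States satisfying EG AG EF (¬done ∨ io): {n0, n1, n2, n3, n4, n5, n6}.
n0 ∈ Sat(EG AG EF (¬done ∨ io)).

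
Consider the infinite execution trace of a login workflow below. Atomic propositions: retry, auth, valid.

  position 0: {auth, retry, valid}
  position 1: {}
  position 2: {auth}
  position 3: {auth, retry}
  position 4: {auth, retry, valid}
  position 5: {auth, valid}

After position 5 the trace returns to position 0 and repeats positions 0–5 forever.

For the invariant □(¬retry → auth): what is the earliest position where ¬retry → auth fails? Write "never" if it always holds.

1

Check ¬retry → auth at each position in order: 0 ✓.
At position 1 the labels are {}, so ¬retry → auth is false there. This is the first violation.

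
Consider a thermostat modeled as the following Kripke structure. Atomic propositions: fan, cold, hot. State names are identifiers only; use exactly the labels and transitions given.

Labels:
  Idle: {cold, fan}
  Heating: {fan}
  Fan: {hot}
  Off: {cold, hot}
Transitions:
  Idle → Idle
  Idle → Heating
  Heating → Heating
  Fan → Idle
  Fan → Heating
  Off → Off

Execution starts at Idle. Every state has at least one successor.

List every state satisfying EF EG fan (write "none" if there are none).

States satisfying EG fan: {Idle, Heating}.
States satisfying EF EG fan: {Idle, Heating, Fan}.

{Idle, Heating, Fan}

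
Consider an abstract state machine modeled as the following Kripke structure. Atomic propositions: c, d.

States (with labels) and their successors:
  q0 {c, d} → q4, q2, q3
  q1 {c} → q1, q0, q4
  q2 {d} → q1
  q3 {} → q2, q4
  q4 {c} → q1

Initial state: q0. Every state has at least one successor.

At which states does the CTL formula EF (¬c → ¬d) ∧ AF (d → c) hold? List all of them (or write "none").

States satisfying ¬c → ¬d: {q0, q1, q3, q4}.
States satisfying EF (¬c → ¬d): {q0, q1, q2, q3, q4}.
States satisfying d → c: {q0, q1, q3, q4}.
States satisfying AF (d → c): {q0, q1, q2, q3, q4}.
States satisfying EF (¬c → ¬d) ∧ AF (d → c): {q0, q1, q2, q3, q4}.

{q0, q1, q2, q3, q4}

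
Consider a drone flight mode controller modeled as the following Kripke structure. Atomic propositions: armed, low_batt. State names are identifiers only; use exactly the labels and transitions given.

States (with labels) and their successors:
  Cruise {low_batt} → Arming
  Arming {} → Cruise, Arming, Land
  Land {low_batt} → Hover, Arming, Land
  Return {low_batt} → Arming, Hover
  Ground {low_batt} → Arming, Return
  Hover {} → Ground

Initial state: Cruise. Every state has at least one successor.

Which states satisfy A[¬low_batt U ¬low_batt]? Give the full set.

States satisfying ¬low_batt: {Arming, Hover}.
States satisfying A[¬low_batt U ¬low_batt]: {Arming, Hover}.

{Arming, Hover}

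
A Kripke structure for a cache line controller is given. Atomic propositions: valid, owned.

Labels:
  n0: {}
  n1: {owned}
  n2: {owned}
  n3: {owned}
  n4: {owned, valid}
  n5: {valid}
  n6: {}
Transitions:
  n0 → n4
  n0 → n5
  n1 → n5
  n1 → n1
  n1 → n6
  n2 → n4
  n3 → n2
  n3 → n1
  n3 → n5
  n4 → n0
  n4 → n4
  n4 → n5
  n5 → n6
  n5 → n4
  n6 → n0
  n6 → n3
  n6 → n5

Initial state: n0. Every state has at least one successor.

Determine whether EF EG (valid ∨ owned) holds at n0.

States satisfying EG (valid ∨ owned): {n1, n2, n3, n4, n5}.
States satisfying EF EG (valid ∨ owned): {n0, n1, n2, n3, n4, n5, n6}.
Some path from n0 reaches a state where EG (valid ∨ owned) holds.
n0 ∈ Sat(EF EG (valid ∨ owned)).

Satisfied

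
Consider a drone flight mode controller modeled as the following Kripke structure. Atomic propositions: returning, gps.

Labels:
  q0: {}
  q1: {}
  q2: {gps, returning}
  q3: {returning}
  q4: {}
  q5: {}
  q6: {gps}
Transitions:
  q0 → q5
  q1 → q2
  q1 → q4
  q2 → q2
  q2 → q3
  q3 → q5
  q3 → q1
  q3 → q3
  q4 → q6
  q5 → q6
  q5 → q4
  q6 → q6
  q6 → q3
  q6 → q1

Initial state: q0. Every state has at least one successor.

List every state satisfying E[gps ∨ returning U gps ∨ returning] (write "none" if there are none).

States satisfying gps ∨ returning: {q2, q3, q6}.
States satisfying E[gps ∨ returning U gps ∨ returning]: {q2, q3, q6}.

{q2, q3, q6}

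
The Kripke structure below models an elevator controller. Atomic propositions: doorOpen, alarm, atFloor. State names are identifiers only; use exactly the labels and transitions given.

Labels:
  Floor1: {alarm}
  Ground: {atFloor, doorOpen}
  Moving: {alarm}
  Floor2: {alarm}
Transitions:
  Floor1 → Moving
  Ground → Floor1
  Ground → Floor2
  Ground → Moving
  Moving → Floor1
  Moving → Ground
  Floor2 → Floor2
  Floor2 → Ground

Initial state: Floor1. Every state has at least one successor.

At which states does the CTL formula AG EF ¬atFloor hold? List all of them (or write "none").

States satisfying EF ¬atFloor: {Floor1, Ground, Moving, Floor2}.
States satisfying AG EF ¬atFloor: {Floor1, Ground, Moving, Floor2}.

{Floor1, Ground, Moving, Floor2}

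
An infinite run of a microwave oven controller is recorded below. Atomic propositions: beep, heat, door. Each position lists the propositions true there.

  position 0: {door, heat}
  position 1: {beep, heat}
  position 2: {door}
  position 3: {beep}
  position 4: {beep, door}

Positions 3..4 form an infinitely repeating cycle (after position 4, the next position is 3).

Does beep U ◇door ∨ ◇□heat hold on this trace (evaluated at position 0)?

Walking from position 0: ◇door first holds at position 0, and beep holds at every earlier position along the way, so beep U ◇door holds.
□heat is false at every position 0..4, so it never becomes true and ◇□heat fails.
At position 0: beep U ◇door is true; ◇□heat is false; so beep U ◇door ∨ ◇□heat is true.

Yes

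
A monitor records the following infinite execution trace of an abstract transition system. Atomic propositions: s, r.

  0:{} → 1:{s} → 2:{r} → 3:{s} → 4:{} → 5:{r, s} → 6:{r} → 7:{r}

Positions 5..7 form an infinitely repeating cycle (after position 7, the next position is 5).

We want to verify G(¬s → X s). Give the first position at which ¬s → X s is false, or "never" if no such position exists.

Check ¬s → X s at each position in order: 0 ✓, 1 ✓, 2 ✓, 3 ✓, 4 ✓, 5 ✓.
At position 6 the labels are {r} and the next position 7 has {r}, so ¬s → X s is false there. This is the first violation.

6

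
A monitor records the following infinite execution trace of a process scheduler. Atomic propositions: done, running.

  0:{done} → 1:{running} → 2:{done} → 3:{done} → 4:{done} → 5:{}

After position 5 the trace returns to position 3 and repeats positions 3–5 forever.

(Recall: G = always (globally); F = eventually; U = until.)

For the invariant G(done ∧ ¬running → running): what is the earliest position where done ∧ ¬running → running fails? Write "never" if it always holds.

0

At position 0 the labels are {done}, so done ∧ ¬running → running is false there. This is the first violation.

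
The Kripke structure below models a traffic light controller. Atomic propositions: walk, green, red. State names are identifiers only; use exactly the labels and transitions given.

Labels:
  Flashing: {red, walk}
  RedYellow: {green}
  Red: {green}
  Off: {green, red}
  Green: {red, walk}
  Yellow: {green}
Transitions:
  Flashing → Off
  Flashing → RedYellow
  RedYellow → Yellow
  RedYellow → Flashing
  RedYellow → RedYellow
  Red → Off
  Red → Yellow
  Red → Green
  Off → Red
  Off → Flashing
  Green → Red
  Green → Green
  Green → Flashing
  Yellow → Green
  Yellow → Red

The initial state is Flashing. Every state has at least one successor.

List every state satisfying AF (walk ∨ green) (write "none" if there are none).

States satisfying walk ∨ green: {Flashing, RedYellow, Red, Off, Green, Yellow}.
States satisfying AF (walk ∨ green): {Flashing, RedYellow, Red, Off, Green, Yellow}.

{Flashing, RedYellow, Red, Off, Green, Yellow}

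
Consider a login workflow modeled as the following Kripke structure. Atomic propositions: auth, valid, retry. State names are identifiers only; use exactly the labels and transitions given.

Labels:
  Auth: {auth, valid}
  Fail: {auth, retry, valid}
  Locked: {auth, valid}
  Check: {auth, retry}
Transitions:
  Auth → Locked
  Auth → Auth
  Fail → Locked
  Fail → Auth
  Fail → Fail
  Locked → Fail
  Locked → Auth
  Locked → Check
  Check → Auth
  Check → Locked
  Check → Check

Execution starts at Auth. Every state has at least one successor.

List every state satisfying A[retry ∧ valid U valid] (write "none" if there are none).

{Auth, Fail, Locked}

States satisfying retry ∧ valid: {Fail}.
States satisfying valid: {Auth, Fail, Locked}.
States satisfying A[retry ∧ valid U valid]: {Auth, Fail, Locked}.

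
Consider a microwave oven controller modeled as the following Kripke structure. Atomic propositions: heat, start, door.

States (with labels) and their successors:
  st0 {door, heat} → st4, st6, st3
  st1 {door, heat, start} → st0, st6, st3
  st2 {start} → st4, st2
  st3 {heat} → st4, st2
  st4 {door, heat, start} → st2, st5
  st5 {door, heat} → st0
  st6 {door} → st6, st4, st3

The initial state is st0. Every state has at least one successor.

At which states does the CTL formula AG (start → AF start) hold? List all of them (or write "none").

{st0, st1, st2, st3, st4, st5, st6}

States satisfying start → AF start: {st0, st1, st2, st3, st4, st5, st6}.
States satisfying AG (start → AF start): {st0, st1, st2, st3, st4, st5, st6}.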